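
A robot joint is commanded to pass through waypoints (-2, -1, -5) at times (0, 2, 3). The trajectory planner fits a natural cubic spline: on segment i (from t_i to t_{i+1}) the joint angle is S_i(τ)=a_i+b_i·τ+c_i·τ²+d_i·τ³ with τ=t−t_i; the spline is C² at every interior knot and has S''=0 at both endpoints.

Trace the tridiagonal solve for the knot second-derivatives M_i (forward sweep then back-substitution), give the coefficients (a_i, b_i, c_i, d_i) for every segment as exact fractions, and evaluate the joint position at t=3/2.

Δ: Δ0=1/2, Δ1=-4
row 1: diag=6, rhs=-27; c'=1/6, d'=-9/2
back: M1=-9/2
M: M0=0, M1=-9/2, M2=0
seg 0: a=-2, c=M0/2=0, d=(M1−M0)/(6·2)=-3/8, b=Δ0−h0·(2M0+M1)/6=2
seg 1: a=-1, c=M1/2=-9/4, d=(M2−M1)/(6·1)=3/4, b=Δ1−h1·(2M1+M2)/6=-5/2
t_q=3/2 → seg 0, τ=3/2; S=-2+2·τ+0·τ²+-3/8·τ³=-17/64

  seg 0: a=-2 b=2 c=0 d=-3/8
  seg 1: a=-1 b=-5/2 c=-9/4 d=3/4
S(3/2) = -17/64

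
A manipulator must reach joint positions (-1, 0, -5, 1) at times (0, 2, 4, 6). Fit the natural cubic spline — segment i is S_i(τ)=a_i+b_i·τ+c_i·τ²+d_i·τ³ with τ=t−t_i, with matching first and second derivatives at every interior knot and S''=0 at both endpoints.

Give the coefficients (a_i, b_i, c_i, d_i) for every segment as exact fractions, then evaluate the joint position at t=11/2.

Δ: Δ0=1/2, Δ1=-5/2, Δ2=3
row 1: diag=8, rhs=-18; c'=1/4, d'=-9/4
row 2: denom=8−2·1/4=15/2; d'=(33−2·-9/4)/(15/2)=5
back: M2=5
back: M1=-9/4−1/4·5=-7/2
M: M0=0, M1=-7/2, M2=5, M3=0
seg 0: a=-1, c=M0/2=0, d=(M1−M0)/(6·2)=-7/24, b=Δ0−h0·(2M0+M1)/6=5/3
seg 1: a=0, c=M1/2=-7/4, d=(M2−M1)/(6·2)=17/24, b=Δ1−h1·(2M1+M2)/6=-11/6
seg 2: a=-5, c=M2/2=5/2, d=(M3−M2)/(6·2)=-5/12, b=Δ2−h2·(2M2+M3)/6=-1/3
t_q=11/2 → seg 2, τ=3/2; S=-5+-1/3·τ+5/2·τ²+-5/12·τ³=-41/32

  seg 0: a=-1 b=5/3 c=0 d=-7/24
  seg 1: a=0 b=-11/6 c=-7/4 d=17/24
  seg 2: a=-5 b=-1/3 c=5/2 d=-5/12
S(11/2) = -41/32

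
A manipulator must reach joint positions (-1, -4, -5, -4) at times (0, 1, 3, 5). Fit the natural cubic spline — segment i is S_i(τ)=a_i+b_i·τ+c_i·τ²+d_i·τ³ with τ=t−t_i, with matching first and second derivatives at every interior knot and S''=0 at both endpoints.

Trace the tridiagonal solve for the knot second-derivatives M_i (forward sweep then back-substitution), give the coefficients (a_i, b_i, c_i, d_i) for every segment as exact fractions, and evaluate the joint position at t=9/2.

Δ: Δ0=-3, Δ1=-1/2, Δ2=1/2
row 1: diag=6, rhs=15; c'=1/3, d'=5/2
row 2: denom=8−2·1/3=22/3; d'=(6−2·5/2)/(22/3)=3/22
back: M2=3/22
back: M1=5/2−1/3·3/22=27/11
M: M0=0, M1=27/11, M2=3/22, M3=0
seg 0: a=-1, c=M0/2=0, d=(M1−M0)/(6·1)=9/22, b=Δ0−h0·(2M0+M1)/6=-75/22
seg 1: a=-4, c=M1/2=27/22, d=(M2−M1)/(6·2)=-17/88, b=Δ1−h1·(2M1+M2)/6=-24/11
seg 2: a=-5, c=M2/2=3/44, d=(M3−M2)/(6·2)=-1/88, b=Δ2−h2·(2M2+M3)/6=9/22
t_q=9/2 → seg 2, τ=3/2; S=-5+9/22·τ+3/44·τ²+-1/88·τ³=-3007/704

  seg 0: a=-1 b=-75/22 c=0 d=9/22
  seg 1: a=-4 b=-24/11 c=27/22 d=-17/88
  seg 2: a=-5 b=9/22 c=3/44 d=-1/88
S(9/2) = -3007/704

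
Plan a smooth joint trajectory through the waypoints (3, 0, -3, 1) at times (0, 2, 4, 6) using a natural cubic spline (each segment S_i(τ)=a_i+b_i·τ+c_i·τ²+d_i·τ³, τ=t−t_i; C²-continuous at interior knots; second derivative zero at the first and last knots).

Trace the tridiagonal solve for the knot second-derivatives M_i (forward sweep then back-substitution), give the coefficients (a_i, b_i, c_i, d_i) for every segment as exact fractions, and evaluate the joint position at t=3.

  seg 0: a=3 b=-19/15 c=0 d=-7/120
  seg 1: a=0 b=-59/30 c=-7/20 d=7/24
  seg 2: a=-3 b=2/15 c=7/5 d=-7/30
S(3) = -81/40

Δ: Δ0=-3/2, Δ1=-3/2, Δ2=2
row 1: diag=8, rhs=0; c'=1/4, d'=0
row 2: denom=8−2·1/4=15/2; d'=(21−2·0)/(15/2)=14/5
back: M2=14/5
back: M1=0−1/4·14/5=-7/10
M: M0=0, M1=-7/10, M2=14/5, M3=0
seg 0: a=3, c=M0/2=0, d=(M1−M0)/(6·2)=-7/120, b=Δ0−h0·(2M0+M1)/6=-19/15
seg 1: a=0, c=M1/2=-7/20, d=(M2−M1)/(6·2)=7/24, b=Δ1−h1·(2M1+M2)/6=-59/30
seg 2: a=-3, c=M2/2=7/5, d=(M3−M2)/(6·2)=-7/30, b=Δ2−h2·(2M2+M3)/6=2/15
t_q=3 → seg 1, τ=1; S=0+-59/30·τ+-7/20·τ²+7/24·τ³=-81/40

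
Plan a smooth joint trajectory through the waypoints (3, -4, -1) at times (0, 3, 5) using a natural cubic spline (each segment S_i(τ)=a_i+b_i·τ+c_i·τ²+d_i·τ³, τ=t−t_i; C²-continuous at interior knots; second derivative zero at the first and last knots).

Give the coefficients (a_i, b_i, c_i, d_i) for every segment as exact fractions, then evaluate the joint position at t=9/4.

Δ: Δ0=-7/3, Δ1=3/2
row 1: diag=10, rhs=23; c'=1/5, d'=23/10
back: M1=23/10
M: M0=0, M1=23/10, M2=0
seg 0: a=3, c=M0/2=0, d=(M1−M0)/(6·3)=23/180, b=Δ0−h0·(2M0+M1)/6=-209/60
seg 1: a=-4, c=M1/2=23/20, d=(M2−M1)/(6·2)=-23/120, b=Δ1−h1·(2M1+M2)/6=-1/30
t_q=9/4 → seg 0, τ=9/4; S=3+-209/60·τ+0·τ²+23/180·τ³=-4329/1280

  seg 0: a=3 b=-209/60 c=0 d=23/180
  seg 1: a=-4 b=-1/30 c=23/20 d=-23/120
S(9/4) = -4329/1280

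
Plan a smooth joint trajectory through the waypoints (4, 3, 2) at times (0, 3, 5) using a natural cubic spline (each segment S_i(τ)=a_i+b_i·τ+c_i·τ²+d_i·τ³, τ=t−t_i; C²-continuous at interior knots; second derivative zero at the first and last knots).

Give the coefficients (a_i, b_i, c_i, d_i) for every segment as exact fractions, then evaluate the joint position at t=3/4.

  seg 0: a=4 b=-17/60 c=0 d=-1/180
  seg 1: a=3 b=-13/30 c=-1/20 d=1/120
S(3/4) = 969/256

Δ: Δ0=-1/3, Δ1=-1/2
row 1: diag=10, rhs=-1; c'=1/5, d'=-1/10
back: M1=-1/10
M: M0=0, M1=-1/10, M2=0
seg 0: a=4, c=M0/2=0, d=(M1−M0)/(6·3)=-1/180, b=Δ0−h0·(2M0+M1)/6=-17/60
seg 1: a=3, c=M1/2=-1/20, d=(M2−M1)/(6·2)=1/120, b=Δ1−h1·(2M1+M2)/6=-13/30
t_q=3/4 → seg 0, τ=3/4; S=4+-17/60·τ+0·τ²+-1/180·τ³=969/256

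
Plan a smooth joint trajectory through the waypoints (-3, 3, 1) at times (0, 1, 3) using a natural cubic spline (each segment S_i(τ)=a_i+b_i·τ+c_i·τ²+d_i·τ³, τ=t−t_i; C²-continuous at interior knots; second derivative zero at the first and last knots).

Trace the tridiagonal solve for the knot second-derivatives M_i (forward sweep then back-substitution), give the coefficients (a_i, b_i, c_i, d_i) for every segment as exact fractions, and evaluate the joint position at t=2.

  seg 0: a=-3 b=43/6 c=0 d=-7/6
  seg 1: a=3 b=11/3 c=-7/2 d=7/12
S(2) = 15/4

Δ: Δ0=6, Δ1=-1
row 1: diag=6, rhs=-42; c'=1/3, d'=-7
back: M1=-7
M: M0=0, M1=-7, M2=0
seg 0: a=-3, c=M0/2=0, d=(M1−M0)/(6·1)=-7/6, b=Δ0−h0·(2M0+M1)/6=43/6
seg 1: a=3, c=M1/2=-7/2, d=(M2−M1)/(6·2)=7/12, b=Δ1−h1·(2M1+M2)/6=11/3
t_q=2 → seg 1, τ=1; S=3+11/3·τ+-7/2·τ²+7/12·τ³=15/4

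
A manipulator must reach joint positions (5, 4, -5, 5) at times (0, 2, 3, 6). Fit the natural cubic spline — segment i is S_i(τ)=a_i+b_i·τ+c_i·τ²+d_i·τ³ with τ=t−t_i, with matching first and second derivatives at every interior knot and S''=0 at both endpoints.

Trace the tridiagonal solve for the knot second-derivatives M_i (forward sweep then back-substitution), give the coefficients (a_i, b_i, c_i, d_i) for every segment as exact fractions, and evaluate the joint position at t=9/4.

  seg 0: a=5 b=823/282 c=0 d=-241/282
  seg 1: a=4 b=-2069/282 c=-241/47 d=977/282
  seg 2: a=-5 b=-1015/141 c=495/94 d=-55/94
S(9/4) = 11427/6016

Δ: Δ0=-1/2, Δ1=-9, Δ2=10/3
row 1: diag=6, rhs=-51; c'=1/6, d'=-17/2
row 2: denom=8−1·1/6=47/6; d'=(74−1·-17/2)/(47/6)=495/47
back: M2=495/47
back: M1=-17/2−1/6·495/47=-482/47
M: M0=0, M1=-482/47, M2=495/47, M3=0
seg 0: a=5, c=M0/2=0, d=(M1−M0)/(6·2)=-241/282, b=Δ0−h0·(2M0+M1)/6=823/282
seg 1: a=4, c=M1/2=-241/47, d=(M2−M1)/(6·1)=977/282, b=Δ1−h1·(2M1+M2)/6=-2069/282
seg 2: a=-5, c=M2/2=495/94, d=(M3−M2)/(6·3)=-55/94, b=Δ2−h2·(2M2+M3)/6=-1015/141
t_q=9/4 → seg 1, τ=1/4; S=4+-2069/282·τ+-241/47·τ²+977/282·τ³=11427/6016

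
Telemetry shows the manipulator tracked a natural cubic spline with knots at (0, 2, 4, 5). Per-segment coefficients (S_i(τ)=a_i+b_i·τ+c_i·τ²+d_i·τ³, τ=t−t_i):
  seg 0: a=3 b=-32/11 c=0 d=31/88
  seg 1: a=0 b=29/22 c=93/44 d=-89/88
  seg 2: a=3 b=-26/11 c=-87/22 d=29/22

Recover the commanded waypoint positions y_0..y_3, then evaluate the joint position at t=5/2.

y_0=3 y_1=0 y_2=3 y_3=-2
S(5/2) = 747/704

y_0 = S_0(0) = a_0 = 3
y_1 = S_1(0) = a_1 = 0
y_2 = S_2(0) = a_2 = 3
y_3 = S_2(1) = -2
t_q=5/2 is in segment 1 (τ=1/2); S_1(τ)=747/704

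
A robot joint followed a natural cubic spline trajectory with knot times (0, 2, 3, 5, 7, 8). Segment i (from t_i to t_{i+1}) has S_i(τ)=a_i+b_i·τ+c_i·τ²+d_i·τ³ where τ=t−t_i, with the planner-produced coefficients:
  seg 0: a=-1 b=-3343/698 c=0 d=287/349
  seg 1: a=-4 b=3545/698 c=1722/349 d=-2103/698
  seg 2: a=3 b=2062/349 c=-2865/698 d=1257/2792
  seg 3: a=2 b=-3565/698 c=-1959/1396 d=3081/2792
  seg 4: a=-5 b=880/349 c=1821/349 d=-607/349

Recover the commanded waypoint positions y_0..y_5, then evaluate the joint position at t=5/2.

y_0 = S_0(0) = a_0 = -1
y_1 = S_1(0) = a_1 = -4
y_2 = S_2(0) = a_2 = 3
y_3 = S_3(0) = a_3 = 2
y_4 = S_4(0) = a_4 = -5
y_5 = S_4(1) = 1
t_q=5/2 is in segment 1 (τ=1/2); S_1(τ)=-3371/5584

y_0=-1 y_1=-4 y_2=3 y_3=2 y_4=-5 y_5=1
S(5/2) = -3371/5584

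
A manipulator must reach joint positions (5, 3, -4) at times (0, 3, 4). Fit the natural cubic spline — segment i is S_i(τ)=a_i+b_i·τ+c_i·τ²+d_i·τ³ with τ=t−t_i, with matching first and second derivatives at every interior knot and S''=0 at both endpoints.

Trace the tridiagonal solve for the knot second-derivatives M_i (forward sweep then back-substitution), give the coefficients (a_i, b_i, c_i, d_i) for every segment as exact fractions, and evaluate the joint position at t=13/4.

Δ: Δ0=-2/3, Δ1=-7
row 1: diag=8, rhs=-38; c'=1/8, d'=-19/4
back: M1=-19/4
M: M0=0, M1=-19/4, M2=0
seg 0: a=5, c=M0/2=0, d=(M1−M0)/(6·3)=-19/72, b=Δ0−h0·(2M0+M1)/6=41/24
seg 1: a=3, c=M1/2=-19/8, d=(M2−M1)/(6·1)=19/24, b=Δ1−h1·(2M1+M2)/6=-65/12
t_q=13/4 → seg 1, τ=1/4; S=3+-65/12·τ+-19/8·τ²+19/24·τ³=773/512

  seg 0: a=5 b=41/24 c=0 d=-19/72
  seg 1: a=3 b=-65/12 c=-19/8 d=19/24
S(13/4) = 773/512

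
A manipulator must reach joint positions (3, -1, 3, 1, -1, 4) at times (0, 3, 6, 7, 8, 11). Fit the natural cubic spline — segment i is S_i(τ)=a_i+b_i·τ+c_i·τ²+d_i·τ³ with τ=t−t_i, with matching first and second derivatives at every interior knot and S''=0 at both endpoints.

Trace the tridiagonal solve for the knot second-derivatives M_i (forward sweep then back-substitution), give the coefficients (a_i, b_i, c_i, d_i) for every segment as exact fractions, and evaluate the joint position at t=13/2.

Δ: Δ0=-4/3, Δ1=4/3, Δ2=-2, Δ3=-2, Δ4=5/3
row 1: diag=12, rhs=16; c'=1/4, d'=4/3
row 2: denom=8−3·1/4=29/4; d'=(-20−3·4/3)/(29/4)=-96/29
row 3: denom=4−1·4/29=112/29; d'=(0−1·-96/29)/(112/29)=6/7
row 4: denom=8−1·29/112=867/112; d'=(22−1·6/7)/(867/112)=2368/867
back: M4=2368/867
back: M3=6/7−29/112·2368/867=130/867
back: M2=-96/29−4/29·130/867=-2888/867
back: M1=4/3−1/4·-2888/867=626/289
M: M0=0, M1=626/289, M2=-2888/867, M3=130/867, M4=2368/867, M5=0
seg 0: a=3, c=M0/2=0, d=(M1−M0)/(6·3)=313/2601, b=Δ0−h0·(2M0+M1)/6=-2095/867
seg 1: a=-1, c=M1/2=313/289, d=(M2−M1)/(6·3)=-2383/7803, b=Δ1−h1·(2M1+M2)/6=722/867
seg 2: a=3, c=M2/2=-1444/867, d=(M3−M2)/(6·1)=503/867, b=Δ2−h2·(2M2+M3)/6=-793/867
seg 3: a=1, c=M3/2=65/867, d=(M4−M3)/(6·1)=373/867, b=Δ3−h3·(2M3+M4)/6=-724/289
seg 4: a=-1, c=M4/2=1184/867, d=(M5−M4)/(6·3)=-1184/7803, b=Δ4−h4·(2M4+M5)/6=-923/867
t_q=13/2 → seg 2, τ=1/2; S=3+-793/867·τ+-1444/867·τ²+503/867·τ³=15251/6936

  seg 0: a=3 b=-2095/867 c=0 d=313/2601
  seg 1: a=-1 b=722/867 c=313/289 d=-2383/7803
  seg 2: a=3 b=-793/867 c=-1444/867 d=503/867
  seg 3: a=1 b=-724/289 c=65/867 d=373/867
  seg 4: a=-1 b=-923/867 c=1184/867 d=-1184/7803
S(13/2) = 15251/6936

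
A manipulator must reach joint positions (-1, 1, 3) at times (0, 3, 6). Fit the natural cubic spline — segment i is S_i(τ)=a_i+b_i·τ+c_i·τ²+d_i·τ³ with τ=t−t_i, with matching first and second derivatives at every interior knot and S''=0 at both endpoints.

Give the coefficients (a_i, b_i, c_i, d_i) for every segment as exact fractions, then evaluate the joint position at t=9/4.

Δ: Δ0=2/3, Δ1=2/3
row 1: diag=12, rhs=0; c'=1/4, d'=0
back: M1=0
M: M0=0, M1=0, M2=0
seg 0: a=-1, c=M0/2=0, d=(M1−M0)/(6·3)=0, b=Δ0−h0·(2M0+M1)/6=2/3
seg 1: a=1, c=M1/2=0, d=(M2−M1)/(6·3)=0, b=Δ1−h1·(2M1+M2)/6=2/3
t_q=9/4 → seg 0, τ=9/4; S=-1+2/3·τ+0·τ²+0·τ³=1/2

  seg 0: a=-1 b=2/3 c=0 d=0
  seg 1: a=1 b=2/3 c=0 d=0
S(9/4) = 1/2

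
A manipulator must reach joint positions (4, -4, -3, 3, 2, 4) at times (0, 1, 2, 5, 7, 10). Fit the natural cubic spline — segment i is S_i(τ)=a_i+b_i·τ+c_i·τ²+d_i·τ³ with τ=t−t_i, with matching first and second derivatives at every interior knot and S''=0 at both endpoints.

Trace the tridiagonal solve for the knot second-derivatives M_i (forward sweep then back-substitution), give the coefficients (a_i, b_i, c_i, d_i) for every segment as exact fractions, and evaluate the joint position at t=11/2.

Δ: Δ0=-8, Δ1=1, Δ2=2, Δ3=-1/2, Δ4=2/3
row 1: diag=4, rhs=54; c'=1/4, d'=27/2
row 2: denom=8−1·1/4=31/4; d'=(6−1·27/2)/(31/4)=-30/31
row 3: denom=10−3·12/31=274/31; d'=(-15−3·-30/31)/(274/31)=-375/274
row 4: denom=10−2·31/137=1308/137; d'=(7−2·-375/274)/(1308/137)=667/654
back: M4=667/654
back: M3=-375/274−31/137·667/654=-523/327
back: M2=-30/31−12/31·-523/327=-38/109
back: M1=27/2−1/4·-38/109=1481/109
M: M0=0, M1=1481/109, M2=-38/109, M3=-523/327, M4=667/654, M5=0
seg 0: a=4, c=M0/2=0, d=(M1−M0)/(6·1)=1481/654, b=Δ0−h0·(2M0+M1)/6=-6713/654
seg 1: a=-4, c=M1/2=1481/218, d=(M2−M1)/(6·1)=-1519/654, b=Δ1−h1·(2M1+M2)/6=-1135/327
seg 2: a=-3, c=M2/2=-19/109, d=(M3−M2)/(6·3)=-409/5886, b=Δ2−h2·(2M2+M3)/6=2059/654
seg 3: a=3, c=M3/2=-523/654, d=(M4−M3)/(6·2)=571/2616, b=Δ3−h3·(2M3+M4)/6=74/327
seg 4: a=2, c=M4/2=667/1308, d=(M5−M4)/(6·3)=-667/11772, b=Δ4−h4·(2M4+M5)/6=-77/218
t_q=11/2 → seg 3, τ=1/2; S=3+74/327·τ+-523/654·τ²+571/2616·τ³=20513/6976

  seg 0: a=4 b=-6713/654 c=0 d=1481/654
  seg 1: a=-4 b=-1135/327 c=1481/218 d=-1519/654
  seg 2: a=-3 b=2059/654 c=-19/109 d=-409/5886
  seg 3: a=3 b=74/327 c=-523/654 d=571/2616
  seg 4: a=2 b=-77/218 c=667/1308 d=-667/11772
S(11/2) = 20513/6976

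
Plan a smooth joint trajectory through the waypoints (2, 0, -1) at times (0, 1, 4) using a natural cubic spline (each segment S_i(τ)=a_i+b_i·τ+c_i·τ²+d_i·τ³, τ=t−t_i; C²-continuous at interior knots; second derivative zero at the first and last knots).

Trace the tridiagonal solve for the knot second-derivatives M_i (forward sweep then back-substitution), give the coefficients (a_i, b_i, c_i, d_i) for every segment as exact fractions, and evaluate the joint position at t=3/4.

  seg 0: a=2 b=-53/24 c=0 d=5/24
  seg 1: a=0 b=-19/12 c=5/8 d=-5/72
S(3/4) = 221/512

Δ: Δ0=-2, Δ1=-1/3
row 1: diag=8, rhs=10; c'=3/8, d'=5/4
back: M1=5/4
M: M0=0, M1=5/4, M2=0
seg 0: a=2, c=M0/2=0, d=(M1−M0)/(6·1)=5/24, b=Δ0−h0·(2M0+M1)/6=-53/24
seg 1: a=0, c=M1/2=5/8, d=(M2−M1)/(6·3)=-5/72, b=Δ1−h1·(2M1+M2)/6=-19/12
t_q=3/4 → seg 0, τ=3/4; S=2+-53/24·τ+0·τ²+5/24·τ³=221/512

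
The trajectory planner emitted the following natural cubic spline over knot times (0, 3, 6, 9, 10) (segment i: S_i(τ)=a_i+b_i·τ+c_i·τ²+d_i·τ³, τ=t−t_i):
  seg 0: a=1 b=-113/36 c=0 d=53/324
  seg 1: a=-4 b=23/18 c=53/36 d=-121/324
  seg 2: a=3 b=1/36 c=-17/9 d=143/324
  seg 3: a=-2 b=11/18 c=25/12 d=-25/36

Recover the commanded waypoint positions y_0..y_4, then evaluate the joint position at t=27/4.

y_0=1 y_1=-4 y_2=3 y_3=-2 y_4=0
S(27/4) = 549/256

y_0 = S_0(0) = a_0 = 1
y_1 = S_1(0) = a_1 = -4
y_2 = S_2(0) = a_2 = 3
y_3 = S_3(0) = a_3 = -2
y_4 = S_3(1) = 0
t_q=27/4 is in segment 2 (τ=3/4); S_2(τ)=549/256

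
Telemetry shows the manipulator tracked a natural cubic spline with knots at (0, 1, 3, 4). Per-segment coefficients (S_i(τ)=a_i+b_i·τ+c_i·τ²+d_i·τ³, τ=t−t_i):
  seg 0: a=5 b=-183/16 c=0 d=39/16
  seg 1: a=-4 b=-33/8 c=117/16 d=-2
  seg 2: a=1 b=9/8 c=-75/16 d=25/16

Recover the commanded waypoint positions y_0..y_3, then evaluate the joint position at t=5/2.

y_0=5 y_1=-4 y_2=1 y_3=-1
S(5/2) = -31/64

y_0 = S_0(0) = a_0 = 5
y_1 = S_1(0) = a_1 = -4
y_2 = S_2(0) = a_2 = 1
y_3 = S_2(1) = -1
t_q=5/2 is in segment 1 (τ=3/2); S_1(τ)=-31/64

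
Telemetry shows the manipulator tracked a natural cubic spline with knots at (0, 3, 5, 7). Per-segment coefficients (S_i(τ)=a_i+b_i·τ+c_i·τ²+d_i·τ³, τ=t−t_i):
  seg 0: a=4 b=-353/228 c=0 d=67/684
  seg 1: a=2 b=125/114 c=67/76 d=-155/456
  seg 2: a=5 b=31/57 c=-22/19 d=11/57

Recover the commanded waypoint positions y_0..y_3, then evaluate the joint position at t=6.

y_0=4 y_1=2 y_2=5 y_3=3
S(6) = 87/19

y_0 = S_0(0) = a_0 = 4
y_1 = S_1(0) = a_1 = 2
y_2 = S_2(0) = a_2 = 5
y_3 = S_2(2) = 3
t_q=6 is in segment 2 (τ=1); S_2(τ)=87/19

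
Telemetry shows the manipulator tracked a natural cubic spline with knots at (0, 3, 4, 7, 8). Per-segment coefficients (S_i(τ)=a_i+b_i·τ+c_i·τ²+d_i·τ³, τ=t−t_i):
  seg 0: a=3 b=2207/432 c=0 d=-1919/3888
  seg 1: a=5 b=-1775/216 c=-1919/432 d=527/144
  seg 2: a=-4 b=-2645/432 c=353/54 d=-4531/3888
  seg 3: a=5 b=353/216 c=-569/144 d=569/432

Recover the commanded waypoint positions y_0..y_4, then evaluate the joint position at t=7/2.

y_0 = S_0(0) = a_0 = 3
y_1 = S_1(0) = a_1 = 5
y_2 = S_2(0) = a_2 = -4
y_3 = S_3(0) = a_3 = 5
y_4 = S_3(1) = 4
t_q=7/2 is in segment 1 (τ=1/2); S_1(τ)=823/3456

y_0=3 y_1=5 y_2=-4 y_3=5 y_4=4
S(7/2) = 823/3456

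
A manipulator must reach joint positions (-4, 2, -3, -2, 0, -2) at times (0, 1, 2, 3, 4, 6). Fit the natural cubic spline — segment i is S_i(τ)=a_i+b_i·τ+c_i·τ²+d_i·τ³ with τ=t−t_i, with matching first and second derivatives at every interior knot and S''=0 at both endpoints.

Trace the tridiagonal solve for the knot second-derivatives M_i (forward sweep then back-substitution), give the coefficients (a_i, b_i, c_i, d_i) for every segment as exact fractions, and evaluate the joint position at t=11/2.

Δ: Δ0=6, Δ1=-5, Δ2=1, Δ3=2, Δ4=-1
row 1: diag=4, rhs=-66; c'=1/4, d'=-33/2
row 2: denom=4−1·1/4=15/4; d'=(36−1·-33/2)/(15/4)=14
row 3: denom=4−1·4/15=56/15; d'=(6−1·14)/(56/15)=-15/7
row 4: denom=6−1·15/56=321/56; d'=(-18−1·-15/7)/(321/56)=-296/107
back: M4=-296/107
back: M3=-15/7−15/56·-296/107=-150/107
back: M2=14−4/15·-150/107=1538/107
back: M1=-33/2−1/4·1538/107=-2150/107
M: M0=0, M1=-2150/107, M2=1538/107, M3=-150/107, M4=-296/107, M5=0
seg 0: a=-4, c=M0/2=0, d=(M1−M0)/(6·1)=-1075/321, b=Δ0−h0·(2M0+M1)/6=3001/321
seg 1: a=2, c=M1/2=-1075/107, d=(M2−M1)/(6·1)=1844/321, b=Δ1−h1·(2M1+M2)/6=-224/321
seg 2: a=-3, c=M2/2=769/107, d=(M3−M2)/(6·1)=-844/321, b=Δ2−h2·(2M2+M3)/6=-1142/321
seg 3: a=-2, c=M3/2=-75/107, d=(M4−M3)/(6·1)=-73/321, b=Δ3−h3·(2M3+M4)/6=940/321
seg 4: a=0, c=M4/2=-148/107, d=(M5−M4)/(6·2)=74/321, b=Δ4−h4·(2M4+M5)/6=271/321
t_q=11/2 → seg 4, τ=3/2; S=0+271/321·τ+-148/107·τ²+74/321·τ³=-457/428

  seg 0: a=-4 b=3001/321 c=0 d=-1075/321
  seg 1: a=2 b=-224/321 c=-1075/107 d=1844/321
  seg 2: a=-3 b=-1142/321 c=769/107 d=-844/321
  seg 3: a=-2 b=940/321 c=-75/107 d=-73/321
  seg 4: a=0 b=271/321 c=-148/107 d=74/321
S(11/2) = -457/428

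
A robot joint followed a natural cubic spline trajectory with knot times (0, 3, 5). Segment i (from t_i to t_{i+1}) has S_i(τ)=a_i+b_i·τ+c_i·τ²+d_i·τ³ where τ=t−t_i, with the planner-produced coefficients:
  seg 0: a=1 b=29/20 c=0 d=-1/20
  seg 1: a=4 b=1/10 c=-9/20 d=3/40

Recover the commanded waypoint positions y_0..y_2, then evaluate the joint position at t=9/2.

y_0=1 y_1=4 y_2=3
S(9/2) = 217/64

y_0 = S_0(0) = a_0 = 1
y_1 = S_1(0) = a_1 = 4
y_2 = S_1(2) = 3
t_q=9/2 is in segment 1 (τ=3/2); S_1(τ)=217/64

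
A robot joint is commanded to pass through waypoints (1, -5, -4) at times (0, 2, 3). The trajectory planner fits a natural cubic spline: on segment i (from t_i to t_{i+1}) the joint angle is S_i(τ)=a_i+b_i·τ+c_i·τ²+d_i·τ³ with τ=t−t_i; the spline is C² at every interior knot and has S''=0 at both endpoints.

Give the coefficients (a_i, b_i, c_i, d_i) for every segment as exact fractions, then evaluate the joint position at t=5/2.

Δ: Δ0=-3, Δ1=1
row 1: diag=6, rhs=24; c'=1/6, d'=4
back: M1=4
M: M0=0, M1=4, M2=0
seg 0: a=1, c=M0/2=0, d=(M1−M0)/(6·2)=1/3, b=Δ0−h0·(2M0+M1)/6=-13/3
seg 1: a=-5, c=M1/2=2, d=(M2−M1)/(6·1)=-2/3, b=Δ1−h1·(2M1+M2)/6=-1/3
t_q=5/2 → seg 1, τ=1/2; S=-5+-1/3·τ+2·τ²+-2/3·τ³=-19/4

  seg 0: a=1 b=-13/3 c=0 d=1/3
  seg 1: a=-5 b=-1/3 c=2 d=-2/3
S(5/2) = -19/4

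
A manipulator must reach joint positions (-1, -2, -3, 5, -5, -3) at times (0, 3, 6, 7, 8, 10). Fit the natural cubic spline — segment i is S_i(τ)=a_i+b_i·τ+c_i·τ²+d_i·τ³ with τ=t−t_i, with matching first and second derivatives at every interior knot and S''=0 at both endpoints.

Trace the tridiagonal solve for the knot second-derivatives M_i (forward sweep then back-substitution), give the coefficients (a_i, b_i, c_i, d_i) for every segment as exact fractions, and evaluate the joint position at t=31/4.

Δ: Δ0=-1/3, Δ1=-1/3, Δ2=8, Δ3=-10, Δ4=1
row 1: diag=12, rhs=0; c'=1/4, d'=0
row 2: denom=8−3·1/4=29/4; d'=(50−3·0)/(29/4)=200/29
row 3: denom=4−1·4/29=112/29; d'=(-108−1·200/29)/(112/29)=-119/4
row 4: denom=6−1·29/112=643/112; d'=(66−1·-119/4)/(643/112)=10724/643
back: M4=10724/643
back: M3=-119/4−29/112·10724/643=-21906/643
back: M2=200/29−4/29·-21906/643=7456/643
back: M1=0−1/4·7456/643=-1864/643
M: M0=0, M1=-1864/643, M2=7456/643, M3=-21906/643, M4=10724/643, M5=0
seg 0: a=-1, c=M0/2=0, d=(M1−M0)/(6·3)=-932/5787, b=Δ0−h0·(2M0+M1)/6=2153/1929
seg 1: a=-2, c=M1/2=-932/643, d=(M2−M1)/(6·3)=4660/5787, b=Δ1−h1·(2M1+M2)/6=-6235/1929
seg 2: a=-3, c=M2/2=3728/643, d=(M3−M2)/(6·1)=-14681/1929, b=Δ2−h2·(2M2+M3)/6=18929/1929
seg 3: a=5, c=M3/2=-10953/643, d=(M4−M3)/(6·1)=16315/1929, b=Δ3−h3·(2M3+M4)/6=-2746/1929
seg 4: a=-5, c=M4/2=5362/643, d=(M5−M4)/(6·2)=-2681/1929, b=Δ4−h4·(2M4+M5)/6=-19519/1929
t_q=31/4 → seg 3, τ=3/4; S=5+-2746/1929·τ+-10953/643·τ²+16315/1929·τ³=-85649/41152

  seg 0: a=-1 b=2153/1929 c=0 d=-932/5787
  seg 1: a=-2 b=-6235/1929 c=-932/643 d=4660/5787
  seg 2: a=-3 b=18929/1929 c=3728/643 d=-14681/1929
  seg 3: a=5 b=-2746/1929 c=-10953/643 d=16315/1929
  seg 4: a=-5 b=-19519/1929 c=5362/643 d=-2681/1929
S(31/4) = -85649/41152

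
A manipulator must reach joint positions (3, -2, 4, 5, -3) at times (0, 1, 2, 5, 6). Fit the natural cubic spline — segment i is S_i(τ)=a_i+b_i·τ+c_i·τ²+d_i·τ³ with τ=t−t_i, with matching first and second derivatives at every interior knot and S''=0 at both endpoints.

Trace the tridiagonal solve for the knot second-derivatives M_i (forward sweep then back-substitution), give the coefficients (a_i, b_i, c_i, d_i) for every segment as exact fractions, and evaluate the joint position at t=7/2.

  seg 0: a=3 b=-1264/159 c=0 d=469/159
  seg 1: a=-2 b=143/159 c=469/53 d=-596/159
  seg 2: a=4 b=1169/159 c=-127/53 d=1/53
  seg 3: a=5 b=-1036/159 c=-118/53 d=118/159
S(7/2) = 4113/424

Δ: Δ0=-5, Δ1=6, Δ2=1/3, Δ3=-8
row 1: diag=4, rhs=66; c'=1/4, d'=33/2
row 2: denom=8−1·1/4=31/4; d'=(-34−1·33/2)/(31/4)=-202/31
row 3: denom=8−3·12/31=212/31; d'=(-50−3·-202/31)/(212/31)=-236/53
back: M3=-236/53
back: M2=-202/31−12/31·-236/53=-254/53
back: M1=33/2−1/4·-254/53=938/53
M: M0=0, M1=938/53, M2=-254/53, M3=-236/53, M4=0
seg 0: a=3, c=M0/2=0, d=(M1−M0)/(6·1)=469/159, b=Δ0−h0·(2M0+M1)/6=-1264/159
seg 1: a=-2, c=M1/2=469/53, d=(M2−M1)/(6·1)=-596/159, b=Δ1−h1·(2M1+M2)/6=143/159
seg 2: a=4, c=M2/2=-127/53, d=(M3−M2)/(6·3)=1/53, b=Δ2−h2·(2M2+M3)/6=1169/159
seg 3: a=5, c=M3/2=-118/53, d=(M4−M3)/(6·1)=118/159, b=Δ3−h3·(2M3+M4)/6=-1036/159
t_q=7/2 → seg 2, τ=3/2; S=4+1169/159·τ+-127/53·τ²+1/53·τ³=4113/424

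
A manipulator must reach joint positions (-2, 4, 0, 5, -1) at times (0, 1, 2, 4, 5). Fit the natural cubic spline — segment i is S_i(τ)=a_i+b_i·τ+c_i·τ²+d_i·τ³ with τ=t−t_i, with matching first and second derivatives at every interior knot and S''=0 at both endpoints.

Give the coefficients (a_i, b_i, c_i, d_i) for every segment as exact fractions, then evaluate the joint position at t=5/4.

  seg 0: a=-2 b=554/61 c=0 d=-188/61
  seg 1: a=4 b=-10/61 c=-564/61 d=330/61
  seg 2: a=0 b=-148/61 c=426/61 d=-1103/488
  seg 3: a=5 b=-197/122 c=-1605/244 d=535/244
S(5/4) = 6765/1952

Δ: Δ0=6, Δ1=-4, Δ2=5/2, Δ3=-6
row 1: diag=4, rhs=-60; c'=1/4, d'=-15
row 2: denom=6−1·1/4=23/4; d'=(39−1·-15)/(23/4)=216/23
row 3: denom=6−2·8/23=122/23; d'=(-51−2·216/23)/(122/23)=-1605/122
back: M3=-1605/122
back: M2=216/23−8/23·-1605/122=852/61
back: M1=-15−1/4·852/61=-1128/61
M: M0=0, M1=-1128/61, M2=852/61, M3=-1605/122, M4=0
seg 0: a=-2, c=M0/2=0, d=(M1−M0)/(6·1)=-188/61, b=Δ0−h0·(2M0+M1)/6=554/61
seg 1: a=4, c=M1/2=-564/61, d=(M2−M1)/(6·1)=330/61, b=Δ1−h1·(2M1+M2)/6=-10/61
seg 2: a=0, c=M2/2=426/61, d=(M3−M2)/(6·2)=-1103/488, b=Δ2−h2·(2M2+M3)/6=-148/61
seg 3: a=5, c=M3/2=-1605/244, d=(M4−M3)/(6·1)=535/244, b=Δ3−h3·(2M3+M4)/6=-197/122
t_q=5/4 → seg 1, τ=1/4; S=4+-10/61·τ+-564/61·τ²+330/61·τ³=6765/1952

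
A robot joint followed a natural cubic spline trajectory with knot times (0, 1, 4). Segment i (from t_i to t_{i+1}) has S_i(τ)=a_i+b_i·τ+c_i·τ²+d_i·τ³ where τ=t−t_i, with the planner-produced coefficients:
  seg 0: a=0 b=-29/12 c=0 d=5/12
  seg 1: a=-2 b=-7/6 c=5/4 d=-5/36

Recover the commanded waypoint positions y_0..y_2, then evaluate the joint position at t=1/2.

y_0=0 y_1=-2 y_2=2
S(1/2) = -37/32

y_0 = S_0(0) = a_0 = 0
y_1 = S_1(0) = a_1 = -2
y_2 = S_1(3) = 2
t_q=1/2 is in segment 0 (τ=1/2); S_0(τ)=-37/32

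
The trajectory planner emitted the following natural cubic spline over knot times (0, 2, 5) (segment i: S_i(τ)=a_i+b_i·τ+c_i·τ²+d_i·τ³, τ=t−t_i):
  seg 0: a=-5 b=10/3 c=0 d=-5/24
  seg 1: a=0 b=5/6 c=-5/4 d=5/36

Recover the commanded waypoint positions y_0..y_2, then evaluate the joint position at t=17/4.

y_0=-5 y_1=0 y_2=-5
S(17/4) = -735/256

y_0 = S_0(0) = a_0 = -5
y_1 = S_1(0) = a_1 = 0
y_2 = S_1(3) = -5
t_q=17/4 is in segment 1 (τ=9/4); S_1(τ)=-735/256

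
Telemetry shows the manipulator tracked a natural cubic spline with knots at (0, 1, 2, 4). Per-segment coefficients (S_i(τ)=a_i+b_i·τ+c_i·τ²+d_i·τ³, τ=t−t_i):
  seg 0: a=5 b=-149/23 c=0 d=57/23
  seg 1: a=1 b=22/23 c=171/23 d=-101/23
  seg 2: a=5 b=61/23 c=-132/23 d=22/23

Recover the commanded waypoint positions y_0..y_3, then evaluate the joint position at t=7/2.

y_0=5 y_1=1 y_2=5 y_3=-5
S(7/2) = -65/92

y_0 = S_0(0) = a_0 = 5
y_1 = S_1(0) = a_1 = 1
y_2 = S_2(0) = a_2 = 5
y_3 = S_2(2) = -5
t_q=7/2 is in segment 2 (τ=3/2); S_2(τ)=-65/92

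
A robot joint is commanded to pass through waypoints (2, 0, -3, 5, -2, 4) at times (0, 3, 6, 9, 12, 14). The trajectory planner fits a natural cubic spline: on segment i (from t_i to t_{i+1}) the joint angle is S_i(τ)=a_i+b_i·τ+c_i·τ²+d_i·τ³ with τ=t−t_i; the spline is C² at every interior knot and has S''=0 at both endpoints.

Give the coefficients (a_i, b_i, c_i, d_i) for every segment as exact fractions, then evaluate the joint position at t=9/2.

  seg 0: a=2 b=-287/1545 c=0 d=-743/13905
  seg 1: a=0 b=-2516/1545 c=-743/1545 d=640/2781
  seg 2: a=-3 b=2626/1545 c=819/515 d=-653/1545
  seg 3: a=5 b=-263/1545 c=-228/103 d=2306/4635
  seg 4: a=-2 b=-29/1545 c=1166/515 d=-583/1545
S(9/2) = -5661/2060

Δ: Δ0=-2/3, Δ1=-1, Δ2=8/3, Δ3=-7/3, Δ4=3
row 1: diag=12, rhs=-2; c'=1/4, d'=-1/6
row 2: denom=12−3·1/4=45/4; d'=(22−3·-1/6)/(45/4)=2
row 3: denom=12−3·4/15=56/5; d'=(-30−3·2)/(56/5)=-45/14
row 4: denom=10−3·15/56=515/56; d'=(32−3·-45/14)/(515/56)=2332/515
back: M4=2332/515
back: M3=-45/14−15/56·2332/515=-456/103
back: M2=2−4/15·-456/103=1638/515
back: M1=-1/6−1/4·1638/515=-1486/1545
M: M0=0, M1=-1486/1545, M2=1638/515, M3=-456/103, M4=2332/515, M5=0
seg 0: a=2, c=M0/2=0, d=(M1−M0)/(6·3)=-743/13905, b=Δ0−h0·(2M0+M1)/6=-287/1545
seg 1: a=0, c=M1/2=-743/1545, d=(M2−M1)/(6·3)=640/2781, b=Δ1−h1·(2M1+M2)/6=-2516/1545
seg 2: a=-3, c=M2/2=819/515, d=(M3−M2)/(6·3)=-653/1545, b=Δ2−h2·(2M2+M3)/6=2626/1545
seg 3: a=5, c=M3/2=-228/103, d=(M4−M3)/(6·3)=2306/4635, b=Δ3−h3·(2M3+M4)/6=-263/1545
seg 4: a=-2, c=M4/2=1166/515, d=(M5−M4)/(6·2)=-583/1545, b=Δ4−h4·(2M4+M5)/6=-29/1545
t_q=9/2 → seg 1, τ=3/2; S=0+-2516/1545·τ+-743/1545·τ²+640/2781·τ³=-5661/2060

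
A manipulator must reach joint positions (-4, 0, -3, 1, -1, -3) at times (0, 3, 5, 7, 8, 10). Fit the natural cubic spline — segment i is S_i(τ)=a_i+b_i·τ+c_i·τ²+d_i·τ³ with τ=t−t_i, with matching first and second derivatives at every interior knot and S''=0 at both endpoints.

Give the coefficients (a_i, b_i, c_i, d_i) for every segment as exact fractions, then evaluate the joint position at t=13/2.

  seg 0: a=-4 b=19313/7260 c=0 d=-3211/21780
  seg 1: a=0 b=-4793/3630 c=-3211/2420 d=8981/14520
  seg 2: a=-3 b=1442/1815 c=577/242 d=-6467/7260
  seg 3: a=1 b=-59/165 c=-1791/605 d=2392/1815
  seg 4: a=-1 b=-4219/1815 c=601/605 d=-601/3630
S(13/2) = 10649/19360

Δ: Δ0=4/3, Δ1=-3/2, Δ2=2, Δ3=-2, Δ4=-1
row 1: diag=10, rhs=-17; c'=1/5, d'=-17/10
row 2: denom=8−2·1/5=38/5; d'=(21−2·-17/10)/(38/5)=61/19
row 3: denom=6−2·5/19=104/19; d'=(-24−2·61/19)/(104/19)=-289/52
row 4: denom=6−1·19/104=605/104; d'=(6−1·-289/52)/(605/104)=1202/605
back: M4=1202/605
back: M3=-289/52−19/104·1202/605=-3582/605
back: M2=61/19−5/19·-3582/605=577/121
back: M1=-17/10−1/5·577/121=-3211/1210
M: M0=0, M1=-3211/1210, M2=577/121, M3=-3582/605, M4=1202/605, M5=0
seg 0: a=-4, c=M0/2=0, d=(M1−M0)/(6·3)=-3211/21780, b=Δ0−h0·(2M0+M1)/6=19313/7260
seg 1: a=0, c=M1/2=-3211/2420, d=(M2−M1)/(6·2)=8981/14520, b=Δ1−h1·(2M1+M2)/6=-4793/3630
seg 2: a=-3, c=M2/2=577/242, d=(M3−M2)/(6·2)=-6467/7260, b=Δ2−h2·(2M2+M3)/6=1442/1815
seg 3: a=1, c=M3/2=-1791/605, d=(M4−M3)/(6·1)=2392/1815, b=Δ3−h3·(2M3+M4)/6=-59/165
seg 4: a=-1, c=M4/2=601/605, d=(M5−M4)/(6·2)=-601/3630, b=Δ4−h4·(2M4+M5)/6=-4219/1815
t_q=13/2 → seg 2, τ=3/2; S=-3+1442/1815·τ+577/242·τ²+-6467/7260·τ³=10649/19360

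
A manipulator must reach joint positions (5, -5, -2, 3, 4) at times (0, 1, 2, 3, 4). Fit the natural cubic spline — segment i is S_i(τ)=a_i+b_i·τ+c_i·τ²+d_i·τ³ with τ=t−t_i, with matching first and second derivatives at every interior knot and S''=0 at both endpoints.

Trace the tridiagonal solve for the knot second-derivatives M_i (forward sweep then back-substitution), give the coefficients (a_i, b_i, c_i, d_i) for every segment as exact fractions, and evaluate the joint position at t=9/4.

Δ: Δ0=-10, Δ1=3, Δ2=5, Δ3=1
row 1: diag=4, rhs=78; c'=1/4, d'=39/2
row 2: denom=4−1·1/4=15/4; d'=(12−1·39/2)/(15/4)=-2
row 3: denom=4−1·4/15=56/15; d'=(-24−1·-2)/(56/15)=-165/28
back: M3=-165/28
back: M2=-2−4/15·-165/28=-3/7
back: M1=39/2−1/4·-3/7=549/28
M: M0=0, M1=549/28, M2=-3/7, M3=-165/28, M4=0
seg 0: a=5, c=M0/2=0, d=(M1−M0)/(6·1)=183/56, b=Δ0−h0·(2M0+M1)/6=-743/56
seg 1: a=-5, c=M1/2=549/56, d=(M2−M1)/(6·1)=-187/56, b=Δ1−h1·(2M1+M2)/6=-97/28
seg 2: a=-2, c=M2/2=-3/14, d=(M3−M2)/(6·1)=-51/56, b=Δ2−h2·(2M2+M3)/6=49/8
seg 3: a=3, c=M3/2=-165/56, d=(M4−M3)/(6·1)=55/56, b=Δ3−h3·(2M3+M4)/6=83/28
t_q=9/4 → seg 2, τ=1/4; S=-2+49/8·τ+-3/14·τ²+-51/56·τ³=-1779/3584

  seg 0: a=5 b=-743/56 c=0 d=183/56
  seg 1: a=-5 b=-97/28 c=549/56 d=-187/56
  seg 2: a=-2 b=49/8 c=-3/14 d=-51/56
  seg 3: a=3 b=83/28 c=-165/56 d=55/56
S(9/4) = -1779/3584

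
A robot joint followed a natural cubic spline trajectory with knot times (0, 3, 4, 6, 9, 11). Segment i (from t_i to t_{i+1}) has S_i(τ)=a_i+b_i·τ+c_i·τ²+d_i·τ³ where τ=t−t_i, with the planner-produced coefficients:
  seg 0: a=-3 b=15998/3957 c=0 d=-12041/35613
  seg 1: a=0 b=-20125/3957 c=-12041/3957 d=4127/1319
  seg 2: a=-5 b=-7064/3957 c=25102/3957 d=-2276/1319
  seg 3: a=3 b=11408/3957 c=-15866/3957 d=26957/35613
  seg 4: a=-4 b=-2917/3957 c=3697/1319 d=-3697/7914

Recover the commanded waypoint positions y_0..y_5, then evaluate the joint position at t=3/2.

y_0 = S_0(0) = a_0 = -3
y_1 = S_1(0) = a_1 = 0
y_2 = S_2(0) = a_2 = -5
y_3 = S_3(0) = a_3 = 3
y_4 = S_4(0) = a_4 = -4
y_5 = S_4(2) = 2
t_q=3/2 is in segment 0 (τ=3/2); S_0(τ)=20295/10552

y_0=-3 y_1=0 y_2=-5 y_3=3 y_4=-4 y_5=2
S(3/2) = 20295/10552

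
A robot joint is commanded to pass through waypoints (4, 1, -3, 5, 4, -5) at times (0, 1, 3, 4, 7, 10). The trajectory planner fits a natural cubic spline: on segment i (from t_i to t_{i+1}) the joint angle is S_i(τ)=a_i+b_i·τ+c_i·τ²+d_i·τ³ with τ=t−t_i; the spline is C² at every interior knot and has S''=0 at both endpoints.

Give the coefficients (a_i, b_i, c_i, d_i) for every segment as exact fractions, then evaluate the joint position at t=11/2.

  seg 0: a=4 b=-3361/1356 c=0 d=-707/1356
  seg 1: a=1 b=-2741/678 c=-707/452 d=1753/1356
  seg 2: a=-3 b=3535/678 c=2799/452 d=-4619/1356
  seg 3: a=5 b=10007/1356 c=-455/113 d=5921/12204
  seg 4: a=4 b=-2495/678 c=461/1356 d=-461/12204
S(11/2) = 31269/3616

Δ: Δ0=-3, Δ1=-2, Δ2=8, Δ3=-1/3, Δ4=-3
row 1: diag=6, rhs=6; c'=1/3, d'=1
row 2: denom=6−2·1/3=16/3; d'=(60−2·1)/(16/3)=87/8
row 3: denom=8−1·3/16=125/16; d'=(-50−1·87/8)/(125/16)=-974/125
row 4: denom=12−3·48/125=1356/125; d'=(-16−3·-974/125)/(1356/125)=461/678
back: M4=461/678
back: M3=-974/125−48/125·461/678=-910/113
back: M2=87/8−3/16·-910/113=2799/226
back: M1=1−1/3·2799/226=-707/226
M: M0=0, M1=-707/226, M2=2799/226, M3=-910/113, M4=461/678, M5=0
seg 0: a=4, c=M0/2=0, d=(M1−M0)/(6·1)=-707/1356, b=Δ0−h0·(2M0+M1)/6=-3361/1356
seg 1: a=1, c=M1/2=-707/452, d=(M2−M1)/(6·2)=1753/1356, b=Δ1−h1·(2M1+M2)/6=-2741/678
seg 2: a=-3, c=M2/2=2799/452, d=(M3−M2)/(6·1)=-4619/1356, b=Δ2−h2·(2M2+M3)/6=3535/678
seg 3: a=5, c=M3/2=-455/113, d=(M4−M3)/(6·3)=5921/12204, b=Δ3−h3·(2M3+M4)/6=10007/1356
seg 4: a=4, c=M4/2=461/1356, d=(M5−M4)/(6·3)=-461/12204, b=Δ4−h4·(2M4+M5)/6=-2495/678
t_q=11/2 → seg 3, τ=3/2; S=5+10007/1356·τ+-455/113·τ²+5921/12204·τ³=31269/3616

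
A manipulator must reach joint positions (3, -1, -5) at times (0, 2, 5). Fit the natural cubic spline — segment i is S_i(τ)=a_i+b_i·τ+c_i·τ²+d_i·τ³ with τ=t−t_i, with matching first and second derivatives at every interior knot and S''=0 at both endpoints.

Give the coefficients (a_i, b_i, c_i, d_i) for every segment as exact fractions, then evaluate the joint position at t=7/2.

Δ: Δ0=-2, Δ1=-4/3
row 1: diag=10, rhs=4; c'=3/10, d'=2/5
back: M1=2/5
M: M0=0, M1=2/5, M2=0
seg 0: a=3, c=M0/2=0, d=(M1−M0)/(6·2)=1/30, b=Δ0−h0·(2M0+M1)/6=-32/15
seg 1: a=-1, c=M1/2=1/5, d=(M2−M1)/(6·3)=-1/45, b=Δ1−h1·(2M1+M2)/6=-26/15
t_q=7/2 → seg 1, τ=3/2; S=-1+-26/15·τ+1/5·τ²+-1/45·τ³=-129/40

  seg 0: a=3 b=-32/15 c=0 d=1/30
  seg 1: a=-1 b=-26/15 c=1/5 d=-1/45
S(7/2) = -129/40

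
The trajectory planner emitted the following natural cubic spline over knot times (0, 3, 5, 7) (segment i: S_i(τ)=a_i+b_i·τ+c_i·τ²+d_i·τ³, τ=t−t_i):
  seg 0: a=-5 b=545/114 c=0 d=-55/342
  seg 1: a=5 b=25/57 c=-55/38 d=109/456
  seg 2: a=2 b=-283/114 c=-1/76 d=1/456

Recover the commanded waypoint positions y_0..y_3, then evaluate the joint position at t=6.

y_0 = S_0(0) = a_0 = -5
y_1 = S_1(0) = a_1 = 5
y_2 = S_2(0) = a_2 = 2
y_3 = S_2(2) = -3
t_q=6 is in segment 2 (τ=1); S_2(τ)=-75/152

y_0=-5 y_1=5 y_2=2 y_3=-3
S(6) = -75/152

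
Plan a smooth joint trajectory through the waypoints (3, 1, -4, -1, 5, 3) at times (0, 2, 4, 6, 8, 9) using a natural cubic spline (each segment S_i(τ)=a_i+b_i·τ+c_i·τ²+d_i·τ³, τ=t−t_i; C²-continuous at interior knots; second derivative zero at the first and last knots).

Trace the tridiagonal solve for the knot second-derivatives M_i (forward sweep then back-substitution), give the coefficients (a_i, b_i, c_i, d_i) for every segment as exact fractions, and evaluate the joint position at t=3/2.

Δ: Δ0=-1, Δ1=-5/2, Δ2=3/2, Δ3=3, Δ4=-2
row 1: diag=8, rhs=-9; c'=1/4, d'=-9/8
row 2: denom=8−2·1/4=15/2; d'=(24−2·-9/8)/(15/2)=7/2
row 3: denom=8−2·4/15=112/15; d'=(9−2·7/2)/(112/15)=15/56
row 4: denom=6−2·15/56=153/28; d'=(-30−2·15/56)/(153/28)=-95/17
back: M4=-95/17
back: M3=15/56−15/56·-95/17=30/17
back: M2=7/2−4/15·30/17=103/34
back: M1=-9/8−1/4·103/34=-32/17
M: M0=0, M1=-32/17, M2=103/34, M3=30/17, M4=-95/17, M5=0
seg 0: a=3, c=M0/2=0, d=(M1−M0)/(6·2)=-8/51, b=Δ0−h0·(2M0+M1)/6=-19/51
seg 1: a=1, c=M1/2=-16/17, d=(M2−M1)/(6·2)=167/408, b=Δ1−h1·(2M1+M2)/6=-115/51
seg 2: a=-4, c=M2/2=103/68, d=(M3−M2)/(6·2)=-43/408, b=Δ2−h2·(2M2+M3)/6=-113/102
seg 3: a=-1, c=M3/2=15/17, d=(M4−M3)/(6·2)=-125/204, b=Δ3−h3·(2M3+M4)/6=188/51
seg 4: a=5, c=M4/2=-95/34, d=(M5−M4)/(6·1)=95/102, b=Δ4−h4·(2M4+M5)/6=-7/51
t_q=3/2 → seg 0, τ=3/2; S=3+-19/51·τ+0·τ²+-8/51·τ³=65/34

  seg 0: a=3 b=-19/51 c=0 d=-8/51
  seg 1: a=1 b=-115/51 c=-16/17 d=167/408
  seg 2: a=-4 b=-113/102 c=103/68 d=-43/408
  seg 3: a=-1 b=188/51 c=15/17 d=-125/204
  seg 4: a=5 b=-7/51 c=-95/34 d=95/102
S(3/2) = 65/34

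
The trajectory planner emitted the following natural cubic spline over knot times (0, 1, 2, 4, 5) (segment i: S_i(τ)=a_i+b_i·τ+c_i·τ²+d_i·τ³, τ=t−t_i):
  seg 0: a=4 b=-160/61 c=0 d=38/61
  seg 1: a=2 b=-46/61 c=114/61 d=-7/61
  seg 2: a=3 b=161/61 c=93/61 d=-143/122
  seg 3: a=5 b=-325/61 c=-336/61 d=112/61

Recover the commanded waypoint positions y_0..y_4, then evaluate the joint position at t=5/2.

y_0 = S_0(0) = a_0 = 4
y_1 = S_1(0) = a_1 = 2
y_2 = S_2(0) = a_2 = 3
y_3 = S_3(0) = a_3 = 5
y_4 = S_3(1) = -4
t_q=5/2 is in segment 2 (τ=1/2); S_2(τ)=4445/976

y_0=4 y_1=2 y_2=3 y_3=5 y_4=-4
S(5/2) = 4445/976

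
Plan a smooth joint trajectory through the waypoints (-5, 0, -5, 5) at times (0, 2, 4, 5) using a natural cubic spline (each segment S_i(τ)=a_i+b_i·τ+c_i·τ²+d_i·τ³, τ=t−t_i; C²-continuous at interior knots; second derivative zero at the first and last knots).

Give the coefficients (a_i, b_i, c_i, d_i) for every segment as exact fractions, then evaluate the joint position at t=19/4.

  seg 0: a=-5 b=5 c=0 d=-5/8
  seg 1: a=0 b=-5/2 c=-15/4 d=15/8
  seg 2: a=-5 b=5 c=15/2 d=-5/2
S(19/4) = 245/128

Δ: Δ0=5/2, Δ1=-5/2, Δ2=10
row 1: diag=8, rhs=-30; c'=1/4, d'=-15/4
row 2: denom=6−2·1/4=11/2; d'=(75−2·-15/4)/(11/2)=15
back: M2=15
back: M1=-15/4−1/4·15=-15/2
M: M0=0, M1=-15/2, M2=15, M3=0
seg 0: a=-5, c=M0/2=0, d=(M1−M0)/(6·2)=-5/8, b=Δ0−h0·(2M0+M1)/6=5
seg 1: a=0, c=M1/2=-15/4, d=(M2−M1)/(6·2)=15/8, b=Δ1−h1·(2M1+M2)/6=-5/2
seg 2: a=-5, c=M2/2=15/2, d=(M3−M2)/(6·1)=-5/2, b=Δ2−h2·(2M2+M3)/6=5
t_q=19/4 → seg 2, τ=3/4; S=-5+5·τ+15/2·τ²+-5/2·τ³=245/128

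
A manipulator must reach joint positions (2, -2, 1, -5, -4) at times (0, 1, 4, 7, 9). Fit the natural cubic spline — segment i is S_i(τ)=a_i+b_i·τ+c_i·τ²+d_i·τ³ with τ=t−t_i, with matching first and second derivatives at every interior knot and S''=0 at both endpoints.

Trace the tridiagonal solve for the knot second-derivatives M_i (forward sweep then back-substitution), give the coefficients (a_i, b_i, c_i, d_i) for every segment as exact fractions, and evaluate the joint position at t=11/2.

Δ: Δ0=-4, Δ1=1, Δ2=-2, Δ3=1/2
row 1: diag=8, rhs=30; c'=3/8, d'=15/4
row 2: denom=12−3·3/8=87/8; d'=(-18−3·15/4)/(87/8)=-78/29
row 3: denom=10−3·8/29=266/29; d'=(15−3·-78/29)/(266/29)=669/266
back: M3=669/266
back: M2=-78/29−8/29·669/266=-450/133
back: M1=15/4−3/8·-450/133=1335/266
M: M0=0, M1=1335/266, M2=-450/133, M3=669/266, M4=0
seg 0: a=2, c=M0/2=0, d=(M1−M0)/(6·1)=445/532, b=Δ0−h0·(2M0+M1)/6=-2573/532
seg 1: a=-2, c=M1/2=1335/532, d=(M2−M1)/(6·3)=-745/1596, b=Δ1−h1·(2M1+M2)/6=-619/266
seg 2: a=1, c=M2/2=-225/133, d=(M3−M2)/(6·3)=523/1596, b=Δ2−h2·(2M2+M3)/6=67/532
seg 3: a=-5, c=M3/2=669/532, d=(M4−M3)/(6·2)=-223/1064, b=Δ3−h3·(2M3+M4)/6=-313/266
t_q=11/2 → seg 2, τ=3/2; S=1+67/532·τ+-225/133·τ²+523/1596·τ³=-919/608

  seg 0: a=2 b=-2573/532 c=0 d=445/532
  seg 1: a=-2 b=-619/266 c=1335/532 d=-745/1596
  seg 2: a=1 b=67/532 c=-225/133 d=523/1596
  seg 3: a=-5 b=-313/266 c=669/532 d=-223/1064
S(11/2) = -919/608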